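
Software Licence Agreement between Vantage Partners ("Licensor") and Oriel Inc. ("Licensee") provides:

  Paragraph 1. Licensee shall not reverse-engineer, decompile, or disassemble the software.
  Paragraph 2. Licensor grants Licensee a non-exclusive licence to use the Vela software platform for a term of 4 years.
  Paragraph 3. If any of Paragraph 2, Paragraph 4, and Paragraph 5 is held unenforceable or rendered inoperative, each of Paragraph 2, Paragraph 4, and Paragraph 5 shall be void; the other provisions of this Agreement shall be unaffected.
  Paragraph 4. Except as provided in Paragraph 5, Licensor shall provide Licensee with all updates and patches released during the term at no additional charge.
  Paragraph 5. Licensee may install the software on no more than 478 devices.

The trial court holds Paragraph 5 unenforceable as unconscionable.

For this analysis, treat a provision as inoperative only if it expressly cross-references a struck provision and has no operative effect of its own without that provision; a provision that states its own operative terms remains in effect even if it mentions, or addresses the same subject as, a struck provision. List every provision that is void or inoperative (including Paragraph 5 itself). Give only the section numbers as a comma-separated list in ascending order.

2, 4, 5

Paragraph 5 is struck. Nothing else in the Agreement is defined by reference to Paragraph 5. Paragraph 3 declares Paragraph 2, Paragraph 4, and Paragraph 5 mutually dependent; since one of them has fallen, all of them are of no effect. That brings down Paragraph 2 and Paragraph 4 as well. The remainder continues in force under Paragraph 3. Paragraph 1 and Paragraph 3 remain in effect.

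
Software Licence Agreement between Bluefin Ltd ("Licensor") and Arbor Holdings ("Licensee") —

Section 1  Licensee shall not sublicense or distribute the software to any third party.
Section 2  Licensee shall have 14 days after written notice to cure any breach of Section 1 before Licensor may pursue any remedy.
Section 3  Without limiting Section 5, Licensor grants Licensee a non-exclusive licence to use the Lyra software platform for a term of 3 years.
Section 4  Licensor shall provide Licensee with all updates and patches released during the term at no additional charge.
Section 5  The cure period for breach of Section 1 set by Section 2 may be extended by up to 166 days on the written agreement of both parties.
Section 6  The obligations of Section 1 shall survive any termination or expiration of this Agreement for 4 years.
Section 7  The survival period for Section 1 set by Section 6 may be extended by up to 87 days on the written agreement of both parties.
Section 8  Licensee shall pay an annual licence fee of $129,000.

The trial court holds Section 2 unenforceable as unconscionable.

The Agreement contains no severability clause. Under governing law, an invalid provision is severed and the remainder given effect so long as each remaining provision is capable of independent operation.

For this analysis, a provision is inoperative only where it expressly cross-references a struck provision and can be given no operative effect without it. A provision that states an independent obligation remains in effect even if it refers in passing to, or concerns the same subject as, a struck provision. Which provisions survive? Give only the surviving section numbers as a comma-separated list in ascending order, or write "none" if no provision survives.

1, 3, 4, 6, 7, 8

Section 2 is struck. Section 5 operates only by reference to Section 2, so it falls with Section 2. Section 3 mentions Section 5 but its own obligation stands independently of Section 5, so Section 3 is not affected. With no severability clause, the stated default rule severs what cannot stand and enforces each remaining provision that can operate on its own. Section 1, Section 3, Section 4, Section 6, Section 7, and Section 8 remain in effect.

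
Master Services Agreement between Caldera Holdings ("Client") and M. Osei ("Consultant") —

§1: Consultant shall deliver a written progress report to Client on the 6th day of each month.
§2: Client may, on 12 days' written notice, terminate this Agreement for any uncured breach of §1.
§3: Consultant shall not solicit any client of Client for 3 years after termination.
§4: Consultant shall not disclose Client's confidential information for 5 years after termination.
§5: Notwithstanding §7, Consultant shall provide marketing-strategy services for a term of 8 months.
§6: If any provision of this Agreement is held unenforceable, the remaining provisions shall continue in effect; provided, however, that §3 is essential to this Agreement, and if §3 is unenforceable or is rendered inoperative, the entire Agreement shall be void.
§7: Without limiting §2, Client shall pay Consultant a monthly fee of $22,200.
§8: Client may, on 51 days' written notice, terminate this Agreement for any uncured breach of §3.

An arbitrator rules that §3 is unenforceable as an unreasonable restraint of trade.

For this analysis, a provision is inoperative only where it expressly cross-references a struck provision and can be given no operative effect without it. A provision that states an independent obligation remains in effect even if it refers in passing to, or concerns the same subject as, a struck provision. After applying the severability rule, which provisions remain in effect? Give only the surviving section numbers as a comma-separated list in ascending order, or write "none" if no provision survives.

none

§3 is struck. The only function of §8 is the termination right for breach of §3, so it cannot stand once §3 is removed. §6 makes §3 an essential term, and §3 is the provision held invalid; under §6, the entire Agreement is therefore void. No provision of the Agreement survives.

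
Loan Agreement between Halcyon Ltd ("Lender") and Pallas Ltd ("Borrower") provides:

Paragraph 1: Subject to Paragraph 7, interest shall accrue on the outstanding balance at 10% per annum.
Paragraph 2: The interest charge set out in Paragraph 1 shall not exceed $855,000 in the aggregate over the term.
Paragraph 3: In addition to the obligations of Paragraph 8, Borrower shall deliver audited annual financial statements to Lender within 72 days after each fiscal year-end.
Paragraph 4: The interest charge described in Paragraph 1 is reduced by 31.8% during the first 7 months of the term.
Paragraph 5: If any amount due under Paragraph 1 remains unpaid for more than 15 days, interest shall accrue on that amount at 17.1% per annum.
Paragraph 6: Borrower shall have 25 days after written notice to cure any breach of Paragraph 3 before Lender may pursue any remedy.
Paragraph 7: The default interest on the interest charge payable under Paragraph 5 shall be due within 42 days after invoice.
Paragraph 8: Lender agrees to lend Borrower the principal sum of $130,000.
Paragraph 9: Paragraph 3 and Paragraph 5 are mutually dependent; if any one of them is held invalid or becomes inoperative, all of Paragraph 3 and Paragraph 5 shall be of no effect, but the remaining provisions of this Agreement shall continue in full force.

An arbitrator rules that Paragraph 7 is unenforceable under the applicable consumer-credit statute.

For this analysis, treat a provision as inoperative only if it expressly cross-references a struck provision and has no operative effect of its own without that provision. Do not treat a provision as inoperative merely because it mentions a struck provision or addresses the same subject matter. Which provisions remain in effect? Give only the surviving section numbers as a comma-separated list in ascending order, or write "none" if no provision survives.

1, 2, 3, 4, 5, 6, 8, 9

Paragraph 7 is struck. Although Paragraph 1 refers to Paragraph 7, its operative terms do not depend on Paragraph 7, so it remains in effect. No other provision's operative terms depend on Paragraph 7. Paragraph 9 ties Paragraph 3 and Paragraph 5 together, but none of those is affected here; the remaining provisions continue in force under Paragraph 9. Paragraph 1, Paragraph 2, Paragraph 3, Paragraph 4, Paragraph 5, Paragraph 6, Paragraph 8, and Paragraph 9 remain in effect.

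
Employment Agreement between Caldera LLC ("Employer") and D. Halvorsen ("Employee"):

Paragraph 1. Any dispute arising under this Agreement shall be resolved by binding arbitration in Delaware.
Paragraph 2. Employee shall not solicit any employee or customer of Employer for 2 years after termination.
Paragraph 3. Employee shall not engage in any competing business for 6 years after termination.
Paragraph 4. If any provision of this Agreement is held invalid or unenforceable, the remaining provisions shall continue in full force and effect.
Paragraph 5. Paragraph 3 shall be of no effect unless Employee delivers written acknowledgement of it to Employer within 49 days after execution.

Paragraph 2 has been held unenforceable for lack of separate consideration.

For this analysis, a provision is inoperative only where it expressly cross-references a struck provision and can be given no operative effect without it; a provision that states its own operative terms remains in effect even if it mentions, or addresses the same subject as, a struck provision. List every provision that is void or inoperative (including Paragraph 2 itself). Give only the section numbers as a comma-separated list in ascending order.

Paragraph 2 is struck. Nothing else in the Agreement is defined by reference to Paragraph 2. Under the severability clause in Paragraph 4, the remaining provisions continue in force. Paragraph 1, Paragraph 3, Paragraph 4, and Paragraph 5 remain in effect.

2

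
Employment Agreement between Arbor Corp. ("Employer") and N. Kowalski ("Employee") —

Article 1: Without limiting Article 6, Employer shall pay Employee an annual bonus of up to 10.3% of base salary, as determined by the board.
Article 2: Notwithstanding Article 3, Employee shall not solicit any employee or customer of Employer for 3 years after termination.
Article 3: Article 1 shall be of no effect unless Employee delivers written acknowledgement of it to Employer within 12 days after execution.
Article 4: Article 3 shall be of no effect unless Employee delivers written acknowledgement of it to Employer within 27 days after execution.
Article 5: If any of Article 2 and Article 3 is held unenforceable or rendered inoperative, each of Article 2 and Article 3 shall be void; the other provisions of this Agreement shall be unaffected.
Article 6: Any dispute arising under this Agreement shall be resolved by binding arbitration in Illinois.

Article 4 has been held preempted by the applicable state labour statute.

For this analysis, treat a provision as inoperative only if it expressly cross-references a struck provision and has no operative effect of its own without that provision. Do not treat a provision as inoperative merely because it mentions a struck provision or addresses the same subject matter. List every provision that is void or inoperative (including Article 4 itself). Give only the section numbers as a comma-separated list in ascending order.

4

Article 4 is struck. Nothing else in the Agreement is defined by reference to Article 4. Article 5 ties Article 2 and Article 3 together, but none of those is affected here; the remaining provisions continue in force under Article 5. Article 1, Article 2, Article 3, Article 5, and Article 6 remain in effect.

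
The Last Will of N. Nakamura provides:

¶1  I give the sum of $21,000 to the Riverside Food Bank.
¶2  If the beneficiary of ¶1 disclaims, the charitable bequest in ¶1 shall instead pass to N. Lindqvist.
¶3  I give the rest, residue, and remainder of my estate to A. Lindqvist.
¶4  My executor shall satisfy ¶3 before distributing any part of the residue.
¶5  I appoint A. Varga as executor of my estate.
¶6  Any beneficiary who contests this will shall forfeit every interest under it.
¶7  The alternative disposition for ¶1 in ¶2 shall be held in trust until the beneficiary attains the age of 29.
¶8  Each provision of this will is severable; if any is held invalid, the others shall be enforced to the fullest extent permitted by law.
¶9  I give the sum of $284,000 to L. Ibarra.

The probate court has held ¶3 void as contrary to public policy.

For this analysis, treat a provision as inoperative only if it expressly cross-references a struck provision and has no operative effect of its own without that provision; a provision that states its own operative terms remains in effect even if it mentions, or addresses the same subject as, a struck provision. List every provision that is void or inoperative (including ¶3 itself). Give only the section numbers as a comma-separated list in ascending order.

3, 4

¶3 is struck. ¶4 merely fixes the priority direction for ¶3; with ¶3 gone it has nothing to operate on and falls away. ¶8 is a severability clause and preserves every provision that can still be given independent effect. That leaves ¶1, ¶2, ¶5, ¶6, ¶7, ¶8, and ¶9 in effect.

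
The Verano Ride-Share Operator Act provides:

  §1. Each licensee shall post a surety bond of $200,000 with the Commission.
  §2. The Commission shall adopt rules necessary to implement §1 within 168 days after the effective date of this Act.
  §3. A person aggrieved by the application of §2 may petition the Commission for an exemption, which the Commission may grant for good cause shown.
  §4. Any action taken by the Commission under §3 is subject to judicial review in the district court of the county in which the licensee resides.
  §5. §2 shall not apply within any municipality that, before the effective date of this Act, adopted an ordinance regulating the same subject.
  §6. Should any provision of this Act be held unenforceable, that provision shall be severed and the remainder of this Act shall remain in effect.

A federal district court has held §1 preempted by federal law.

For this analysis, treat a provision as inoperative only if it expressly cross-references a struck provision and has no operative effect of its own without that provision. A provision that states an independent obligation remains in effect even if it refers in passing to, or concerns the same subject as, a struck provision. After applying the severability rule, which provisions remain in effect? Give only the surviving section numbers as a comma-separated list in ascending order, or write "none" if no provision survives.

§1 is struck. The only function of §2 is the rulemaking mandate for §1, so it cannot stand once §1 is removed. The only function of §3 is the exemption procedure for §2, so it cannot stand once §2 is removed. §5 merely fixes the local-preemption carve-out from §2; with §2 gone it has nothing to operate on and falls away. §4 operates only by reference to §3, so it falls with §3. §6 is a severability clause and preserves every provision that can still be given independent effect. Only §6 remains in effect.

6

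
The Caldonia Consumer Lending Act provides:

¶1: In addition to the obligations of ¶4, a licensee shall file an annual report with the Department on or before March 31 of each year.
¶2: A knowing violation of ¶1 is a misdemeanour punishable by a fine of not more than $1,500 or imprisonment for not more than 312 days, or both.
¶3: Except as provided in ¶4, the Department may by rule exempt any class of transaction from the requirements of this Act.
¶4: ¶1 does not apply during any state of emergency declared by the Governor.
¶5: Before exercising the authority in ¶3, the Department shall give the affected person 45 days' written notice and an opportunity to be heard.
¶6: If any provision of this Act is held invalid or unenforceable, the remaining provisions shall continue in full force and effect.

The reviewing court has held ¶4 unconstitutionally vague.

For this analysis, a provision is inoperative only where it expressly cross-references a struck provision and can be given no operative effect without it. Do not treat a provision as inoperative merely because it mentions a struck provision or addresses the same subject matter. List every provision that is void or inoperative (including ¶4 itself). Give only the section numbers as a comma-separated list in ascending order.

4

¶4 is struck. ¶1 mentions ¶4 but its own obligation stands independently of ¶4, so ¶1 is not affected. ¶3 mentions ¶4 but its own obligation stands independently of ¶4, so ¶3 is not affected. No other provision's operative terms depend on ¶4. ¶6 is a severability clause and preserves every provision that can still be given independent effect. That leaves ¶1, ¶2, ¶3, ¶5, and ¶6 in effect.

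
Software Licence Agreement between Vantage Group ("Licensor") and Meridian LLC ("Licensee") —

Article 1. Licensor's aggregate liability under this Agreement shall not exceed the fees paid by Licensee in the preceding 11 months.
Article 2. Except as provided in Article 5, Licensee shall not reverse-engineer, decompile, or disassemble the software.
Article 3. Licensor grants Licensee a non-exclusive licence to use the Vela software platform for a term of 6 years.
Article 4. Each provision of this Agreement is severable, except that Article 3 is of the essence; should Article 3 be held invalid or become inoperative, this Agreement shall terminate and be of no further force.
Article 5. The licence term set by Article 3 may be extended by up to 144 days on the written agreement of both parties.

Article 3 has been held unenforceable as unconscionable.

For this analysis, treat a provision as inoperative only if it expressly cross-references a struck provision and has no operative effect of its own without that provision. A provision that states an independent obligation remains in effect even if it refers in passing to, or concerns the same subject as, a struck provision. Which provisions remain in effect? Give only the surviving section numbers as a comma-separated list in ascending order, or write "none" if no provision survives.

none

Article 3 is struck. The whole of Article 5 is the extension of the licence term, defined by reference to Article 3, so Article 5 cannot stand once Article 3 is removed. Article 4 makes Article 3 an essential term, and Article 3 is the provision held invalid; under Article 4, the entire Agreement is therefore void. No provision of the Agreement survives.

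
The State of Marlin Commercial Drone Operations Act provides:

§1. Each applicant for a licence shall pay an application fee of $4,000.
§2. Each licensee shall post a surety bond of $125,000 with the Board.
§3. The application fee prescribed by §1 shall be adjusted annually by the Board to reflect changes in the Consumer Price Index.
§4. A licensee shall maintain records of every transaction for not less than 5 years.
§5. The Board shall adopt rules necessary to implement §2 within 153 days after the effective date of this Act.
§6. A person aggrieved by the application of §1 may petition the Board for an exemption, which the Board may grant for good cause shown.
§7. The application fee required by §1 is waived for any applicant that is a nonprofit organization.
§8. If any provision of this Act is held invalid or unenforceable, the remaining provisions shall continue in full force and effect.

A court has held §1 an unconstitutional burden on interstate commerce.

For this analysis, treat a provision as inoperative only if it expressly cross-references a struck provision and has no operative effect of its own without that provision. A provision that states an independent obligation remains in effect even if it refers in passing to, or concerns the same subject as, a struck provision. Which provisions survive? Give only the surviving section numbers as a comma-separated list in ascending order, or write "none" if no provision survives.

§1 is struck. §3 has no operative effect of its own apart from §1 and is therefore inoperative. The only function of §6 is the exemption procedure for §1, so it cannot stand once §1 is removed. §7 does nothing except set the nonprofit waiver of the application fee by reference to §1; with §1 gone it has no independent effect and is inoperative. Under the severability clause in §8, the remaining provisions continue in force. §2, §4, §5, and §8 remain in effect.

2, 4, 5, 8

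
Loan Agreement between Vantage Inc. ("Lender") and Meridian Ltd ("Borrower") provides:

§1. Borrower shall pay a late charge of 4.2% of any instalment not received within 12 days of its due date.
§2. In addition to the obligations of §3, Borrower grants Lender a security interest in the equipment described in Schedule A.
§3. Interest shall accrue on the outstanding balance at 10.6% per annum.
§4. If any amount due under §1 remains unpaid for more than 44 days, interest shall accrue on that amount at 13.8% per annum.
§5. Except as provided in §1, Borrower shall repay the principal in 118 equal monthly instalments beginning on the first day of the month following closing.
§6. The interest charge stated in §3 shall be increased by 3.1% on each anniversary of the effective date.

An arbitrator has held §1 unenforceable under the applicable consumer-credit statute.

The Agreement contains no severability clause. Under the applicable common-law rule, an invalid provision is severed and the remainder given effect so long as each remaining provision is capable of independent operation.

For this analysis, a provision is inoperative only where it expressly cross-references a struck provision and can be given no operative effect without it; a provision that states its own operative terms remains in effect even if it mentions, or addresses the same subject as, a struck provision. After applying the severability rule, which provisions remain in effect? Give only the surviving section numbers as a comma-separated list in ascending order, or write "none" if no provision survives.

§1 is struck. §4 does nothing except set the default interest on the late charge by reference to §1; with §1 gone it has no independent effect and is inoperative. Although §5 refers to §1, its operative terms do not depend on §1, so it remains in effect. With no severability clause, the stated default rule severs what cannot stand and enforces each remaining provision that can operate on its own. The provisions still in force are §2, §3, §5, and §6.

2, 3, 5, 6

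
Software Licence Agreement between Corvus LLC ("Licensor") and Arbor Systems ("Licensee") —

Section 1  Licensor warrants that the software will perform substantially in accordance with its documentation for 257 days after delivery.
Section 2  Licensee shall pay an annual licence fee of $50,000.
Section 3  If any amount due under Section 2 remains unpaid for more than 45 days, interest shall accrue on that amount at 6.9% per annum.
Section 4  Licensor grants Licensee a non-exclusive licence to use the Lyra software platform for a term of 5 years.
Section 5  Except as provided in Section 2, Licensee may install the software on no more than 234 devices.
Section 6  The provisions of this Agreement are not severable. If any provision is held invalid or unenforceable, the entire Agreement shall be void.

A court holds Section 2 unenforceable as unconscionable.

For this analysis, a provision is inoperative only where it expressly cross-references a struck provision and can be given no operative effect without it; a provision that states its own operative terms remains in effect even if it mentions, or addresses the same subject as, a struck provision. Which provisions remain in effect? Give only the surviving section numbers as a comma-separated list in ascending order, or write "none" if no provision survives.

Section 2 is struck. Section 3 operates only by reference to Section 2, so it falls with Section 2. Section 6 provides that the Agreement is not severable, so the invalidity of any one provision voids the entire Agreement. No provision of the Agreement survives.

none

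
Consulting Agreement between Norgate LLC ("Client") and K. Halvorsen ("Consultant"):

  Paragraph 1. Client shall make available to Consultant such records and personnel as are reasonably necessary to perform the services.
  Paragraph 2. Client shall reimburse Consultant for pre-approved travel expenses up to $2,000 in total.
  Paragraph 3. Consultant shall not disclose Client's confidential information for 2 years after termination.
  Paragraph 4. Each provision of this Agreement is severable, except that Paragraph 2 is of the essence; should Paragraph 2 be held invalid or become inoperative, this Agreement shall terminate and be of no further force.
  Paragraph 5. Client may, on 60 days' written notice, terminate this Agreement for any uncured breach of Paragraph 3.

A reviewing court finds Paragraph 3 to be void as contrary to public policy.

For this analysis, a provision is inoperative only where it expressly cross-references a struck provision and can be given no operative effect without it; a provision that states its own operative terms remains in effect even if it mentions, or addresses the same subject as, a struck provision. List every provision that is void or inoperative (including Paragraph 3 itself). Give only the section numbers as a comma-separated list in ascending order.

Paragraph 3 is struck. Paragraph 5 merely fixes the termination right for breach of Paragraph 3; with Paragraph 3 gone it has nothing to operate on and falls away. Paragraph 4 makes Paragraph 2 an essential term, but Paragraph 2 is unaffected, so the severability proviso in Paragraph 4 preserves the remaining provisions. That leaves Paragraph 1, Paragraph 2, and Paragraph 4 in effect.

3, 5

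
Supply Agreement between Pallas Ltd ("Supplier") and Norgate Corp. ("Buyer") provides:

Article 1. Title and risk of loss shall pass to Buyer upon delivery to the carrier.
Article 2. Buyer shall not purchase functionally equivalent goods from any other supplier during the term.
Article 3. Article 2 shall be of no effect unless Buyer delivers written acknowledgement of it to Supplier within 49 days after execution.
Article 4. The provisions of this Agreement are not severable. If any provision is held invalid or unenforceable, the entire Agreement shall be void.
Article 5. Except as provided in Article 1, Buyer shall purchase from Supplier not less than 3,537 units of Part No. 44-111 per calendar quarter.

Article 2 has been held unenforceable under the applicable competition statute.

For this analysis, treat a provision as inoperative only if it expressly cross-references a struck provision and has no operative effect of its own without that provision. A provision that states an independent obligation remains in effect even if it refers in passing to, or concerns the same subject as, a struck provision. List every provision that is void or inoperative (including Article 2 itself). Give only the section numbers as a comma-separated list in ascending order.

Article 2 is struck. Article 3 has no operative effect of its own apart from Article 2 and is therefore inoperative. Article 4 provides that the Agreement is not severable, so the invalidity of any one provision voids the entire Agreement. No provision of the Agreement survives.

1, 2, 3, 4, 5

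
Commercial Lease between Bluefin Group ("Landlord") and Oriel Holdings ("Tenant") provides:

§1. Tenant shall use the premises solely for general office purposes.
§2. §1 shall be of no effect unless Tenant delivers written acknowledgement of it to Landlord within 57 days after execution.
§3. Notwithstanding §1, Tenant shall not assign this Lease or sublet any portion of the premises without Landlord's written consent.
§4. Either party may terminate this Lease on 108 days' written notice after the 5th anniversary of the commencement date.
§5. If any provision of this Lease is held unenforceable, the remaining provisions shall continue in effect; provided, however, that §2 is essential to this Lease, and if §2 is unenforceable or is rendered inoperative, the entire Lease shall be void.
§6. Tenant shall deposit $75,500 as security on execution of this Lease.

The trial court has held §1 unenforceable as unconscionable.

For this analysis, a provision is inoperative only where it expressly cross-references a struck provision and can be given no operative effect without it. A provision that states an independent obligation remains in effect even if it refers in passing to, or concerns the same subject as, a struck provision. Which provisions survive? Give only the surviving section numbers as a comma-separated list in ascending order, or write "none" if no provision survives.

none

§1 is struck. §2 operates only by reference to §1, so it falls with §1. §5 makes §2 an essential term, and §2 has been rendered inoperative by the cascade; under §5, the entire Lease is therefore void. No provision of the Lease survives.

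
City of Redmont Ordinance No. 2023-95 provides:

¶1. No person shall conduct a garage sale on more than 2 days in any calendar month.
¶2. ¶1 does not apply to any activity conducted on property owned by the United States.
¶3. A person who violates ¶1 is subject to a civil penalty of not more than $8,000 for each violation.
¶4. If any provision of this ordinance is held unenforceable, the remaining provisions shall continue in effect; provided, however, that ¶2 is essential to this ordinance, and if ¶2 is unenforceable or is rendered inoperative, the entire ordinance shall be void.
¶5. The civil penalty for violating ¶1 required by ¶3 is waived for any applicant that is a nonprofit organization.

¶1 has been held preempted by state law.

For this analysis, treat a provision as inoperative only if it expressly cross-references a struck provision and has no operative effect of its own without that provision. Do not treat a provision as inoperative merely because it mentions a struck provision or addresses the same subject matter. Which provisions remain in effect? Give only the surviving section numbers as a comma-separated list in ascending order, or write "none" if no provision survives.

¶1 is struck. ¶2 operates only by reference to ¶1, so it falls with ¶1. ¶3 has no operative effect of its own apart from ¶1 and is therefore inoperative. ¶5 does nothing except set the nonprofit waiver of the civil penalty for violating ¶1 by reference to ¶3; with ¶3 gone it has no independent effect and is inoperative. ¶4 makes ¶2 an essential term, and ¶2 has been rendered inoperative by the cascade; under ¶4, the entire ordinance is therefore void. No provision of the ordinance survives.

none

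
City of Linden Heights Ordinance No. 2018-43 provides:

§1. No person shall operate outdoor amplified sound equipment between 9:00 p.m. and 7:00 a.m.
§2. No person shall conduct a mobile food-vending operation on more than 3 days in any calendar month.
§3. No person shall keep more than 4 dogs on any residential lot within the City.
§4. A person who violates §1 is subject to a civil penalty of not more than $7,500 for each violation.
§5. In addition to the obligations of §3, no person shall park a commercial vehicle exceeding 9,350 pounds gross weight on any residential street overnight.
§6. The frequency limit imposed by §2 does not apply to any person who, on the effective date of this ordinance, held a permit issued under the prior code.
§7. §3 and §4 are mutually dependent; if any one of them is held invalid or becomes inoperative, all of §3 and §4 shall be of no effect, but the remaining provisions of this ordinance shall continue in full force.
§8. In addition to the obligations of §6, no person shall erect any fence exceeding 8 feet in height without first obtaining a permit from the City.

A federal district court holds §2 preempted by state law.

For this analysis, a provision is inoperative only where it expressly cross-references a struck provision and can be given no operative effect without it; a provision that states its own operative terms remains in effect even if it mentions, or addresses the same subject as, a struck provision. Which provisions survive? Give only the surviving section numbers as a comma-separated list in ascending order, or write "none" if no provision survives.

1, 3, 4, 5, 7, 8

§2 is struck. The only function of §6 is the grandfather exemption from §2, so it cannot stand once §2 is removed. §8 mentions §6 but its own obligation stands independently of §6, so §8 is not affected. §7 ties §3 and §4 together, but none of those is affected here; the remaining provisions continue in force under §7. The provisions still in force are §1, §3, §4, §5, §7, and §8.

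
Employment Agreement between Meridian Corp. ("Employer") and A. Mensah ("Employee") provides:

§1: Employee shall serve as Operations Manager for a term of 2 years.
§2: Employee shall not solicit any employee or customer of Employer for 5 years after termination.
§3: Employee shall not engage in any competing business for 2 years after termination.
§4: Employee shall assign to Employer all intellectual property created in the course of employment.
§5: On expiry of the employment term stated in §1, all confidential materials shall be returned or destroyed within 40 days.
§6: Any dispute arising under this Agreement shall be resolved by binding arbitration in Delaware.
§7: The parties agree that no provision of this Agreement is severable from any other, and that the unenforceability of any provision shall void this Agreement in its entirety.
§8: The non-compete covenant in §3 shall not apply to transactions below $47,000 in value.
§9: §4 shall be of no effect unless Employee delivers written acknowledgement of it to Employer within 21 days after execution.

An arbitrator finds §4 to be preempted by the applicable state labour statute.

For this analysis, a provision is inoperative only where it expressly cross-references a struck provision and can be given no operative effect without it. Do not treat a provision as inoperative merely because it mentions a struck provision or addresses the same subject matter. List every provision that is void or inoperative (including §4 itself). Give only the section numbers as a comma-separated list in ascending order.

1, 2, 3, 4, 5, 6, 7, 8, 9

§4 is struck. The only function of §9 is the acknowledgement condition for §4, so it cannot stand once §4 is removed. §7 provides that the Agreement is not severable, so the invalidity of any one provision voids the entire Agreement. No provision of the Agreement survives.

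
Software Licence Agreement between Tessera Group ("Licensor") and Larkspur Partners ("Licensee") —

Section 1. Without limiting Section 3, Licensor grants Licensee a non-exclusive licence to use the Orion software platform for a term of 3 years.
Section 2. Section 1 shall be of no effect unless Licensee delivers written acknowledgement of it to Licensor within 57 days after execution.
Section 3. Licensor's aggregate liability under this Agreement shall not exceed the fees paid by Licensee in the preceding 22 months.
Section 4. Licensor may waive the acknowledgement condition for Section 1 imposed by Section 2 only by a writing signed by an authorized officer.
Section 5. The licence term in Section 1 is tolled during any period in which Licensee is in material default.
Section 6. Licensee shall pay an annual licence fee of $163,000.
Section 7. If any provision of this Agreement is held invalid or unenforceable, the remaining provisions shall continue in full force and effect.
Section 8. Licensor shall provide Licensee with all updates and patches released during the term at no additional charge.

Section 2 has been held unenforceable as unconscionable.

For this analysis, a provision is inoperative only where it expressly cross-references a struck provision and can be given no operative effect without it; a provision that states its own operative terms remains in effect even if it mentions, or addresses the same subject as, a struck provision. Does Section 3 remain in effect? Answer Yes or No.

Yes

Section 2 is struck. The only function of Section 4 is the waiver condition for Section 2, so it cannot stand once Section 2 is removed. Section 7 is a severability clause and preserves every provision that can still be given independent effect. The provisions still in force are Section 1, Section 3, Section 5, Section 6, Section 7, and Section 8. Section 3 is among the surviving provisions, so the answer is yes.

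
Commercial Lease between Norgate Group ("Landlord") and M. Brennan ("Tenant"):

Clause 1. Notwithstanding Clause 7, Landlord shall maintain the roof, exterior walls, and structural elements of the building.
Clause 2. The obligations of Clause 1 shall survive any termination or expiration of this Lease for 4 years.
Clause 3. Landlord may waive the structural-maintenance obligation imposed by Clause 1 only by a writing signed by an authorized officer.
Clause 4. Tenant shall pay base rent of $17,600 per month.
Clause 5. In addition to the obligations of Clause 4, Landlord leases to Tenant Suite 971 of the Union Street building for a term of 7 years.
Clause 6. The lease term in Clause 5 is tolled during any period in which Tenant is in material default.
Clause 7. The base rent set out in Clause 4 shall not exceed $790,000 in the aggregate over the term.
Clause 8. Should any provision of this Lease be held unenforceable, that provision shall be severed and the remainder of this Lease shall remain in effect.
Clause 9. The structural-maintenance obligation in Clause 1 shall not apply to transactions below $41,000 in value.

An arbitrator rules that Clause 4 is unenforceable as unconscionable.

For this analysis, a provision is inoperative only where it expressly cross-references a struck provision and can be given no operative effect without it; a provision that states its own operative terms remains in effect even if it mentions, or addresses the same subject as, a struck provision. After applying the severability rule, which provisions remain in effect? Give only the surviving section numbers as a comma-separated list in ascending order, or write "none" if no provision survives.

Clause 4 is struck. Clause 7 operates only by reference to Clause 4, so it falls with Clause 4. Although Clause 5 refers to Clause 4, its operative terms do not depend on Clause 4, so it remains in effect. Although Clause 1 refers to Clause 7, its operative terms do not depend on Clause 7, so it remains in effect. Clause 8 is a severability clause and preserves every provision that can still be given independent effect. That leaves Clause 1, Clause 2, Clause 3, Clause 5, Clause 6, Clause 8, and Clause 9 in effect.

1, 2, 3, 5, 6, 8, 9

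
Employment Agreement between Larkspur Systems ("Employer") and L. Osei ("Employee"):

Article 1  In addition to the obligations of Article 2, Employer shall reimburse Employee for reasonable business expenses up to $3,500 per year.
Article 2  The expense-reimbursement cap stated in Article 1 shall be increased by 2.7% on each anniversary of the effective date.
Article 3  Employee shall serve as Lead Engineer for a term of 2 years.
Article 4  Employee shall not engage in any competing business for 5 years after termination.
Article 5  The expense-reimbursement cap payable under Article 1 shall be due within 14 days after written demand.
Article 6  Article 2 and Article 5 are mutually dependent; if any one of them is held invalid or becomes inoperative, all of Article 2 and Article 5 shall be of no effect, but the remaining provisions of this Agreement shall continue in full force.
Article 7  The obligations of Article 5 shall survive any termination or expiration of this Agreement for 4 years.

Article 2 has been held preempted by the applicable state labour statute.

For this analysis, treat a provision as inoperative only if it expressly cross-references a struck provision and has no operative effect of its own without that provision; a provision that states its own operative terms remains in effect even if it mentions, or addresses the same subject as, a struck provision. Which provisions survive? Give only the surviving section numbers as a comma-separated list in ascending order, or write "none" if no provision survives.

Article 2 is struck. Article 1 mentions Article 2 but its own obligation stands independently of Article 2, so Article 1 is not affected. Nothing else in the Agreement is defined by reference to Article 2. Article 6 declares Article 2 and Article 5 mutually dependent; since one of them has fallen, all of them are of no effect. That brings down Article 5 as well. Article 7 in turn depends solely on a provision now struck and likewise falls. The remainder continues in force under Article 6. That leaves Article 1, Article 3, Article 4, and Article 6 in effect.

1, 3, 4, 6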